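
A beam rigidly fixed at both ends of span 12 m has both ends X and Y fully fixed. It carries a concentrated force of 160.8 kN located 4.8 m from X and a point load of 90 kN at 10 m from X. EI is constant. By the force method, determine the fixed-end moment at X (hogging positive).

M_X = 302.9 kN·m

Release both end moments; the primary structure is a simply-supported span XY with redundants M_X and M_Y.
Simple-span end rotations at X and Y under the given loads:
  at X: point load 160.8 at a = 4.8: Pab(L + b)/(6LEI) = 1482/EI
  at Y: point load 160.8 at a = 4.8: Pab(L + a)/(6LEI) = 1297/EI
  at X: point load 90 at a = 10: Pab(L + b)/(6LEI) = 350/EI
  at Y: point load 90 at a = 10: Pab(L + a)/(6LEI) = 550/EI
  θ_X0 = 1832/EI,  θ_Y0 = 1847/EI
Flexibility coefficients: a unit moment at one end gives L/(3EI) there and L/(6EI) at the far end, so f₁₁ = f₂₂ = 4/EI and f₁₂ = f₂₁ = 2/EI.
Compatibility — zero rotation at each built-in end:
  4 M_X + 2 M_Y = 1832
  2 M_X + 4 M_Y = 1847
Solving the pair gives M_X = 302.9 kN·m and M_Y = 310.2 kN·m (hogging).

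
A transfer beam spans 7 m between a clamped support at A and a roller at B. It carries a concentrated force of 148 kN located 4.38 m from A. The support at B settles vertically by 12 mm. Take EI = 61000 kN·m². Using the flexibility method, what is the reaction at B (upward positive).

Release the roller at B. Primary structure: cantilever fixed at A.
Deflection at B on the released cantilever, summing each load's contribution:
  point load 148 at a = 4.38: Pa²(3L − a)/(6EI) = 7865/EI
Tip deflection under a unit load at B: L³/(3EI) = 114.3/EI.
With EI = 61000 kN·m²: δ_0 = 0.12893 m and δ_{BB} = 0.001874 m/kN.
Compatibility — the beam at B must follow the support down by 0.012 m: δ_0 − R_B·δ_{BB} = 0.012, so R_B = (0.12893 − 0.012)/0.001874 = 62.39 kN.

R_B = 62.39 kN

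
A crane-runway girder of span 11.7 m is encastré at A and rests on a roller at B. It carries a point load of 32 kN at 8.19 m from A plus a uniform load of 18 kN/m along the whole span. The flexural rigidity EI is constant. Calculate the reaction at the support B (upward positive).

R_B = 97.01 kN

Release the roller at B. Primary structure: cantilever fixed at A.
Deflection at B on the released cantilever, summing each load's contribution:
  point load 32 at a = 8.19: Pa²(3L − a)/(6EI) = 9627/EI
  UDL 18: wL⁴/(8EI) = 42162/EI
  δ_0 = 51789/EI
Tip deflection under a unit load at B: L³/(3EI) = 533.9/EI.
Compatibility at B: δ_0 − R_B·δ_{BB} = 0, so R_B = 51789/533.9 = 97.01 kN.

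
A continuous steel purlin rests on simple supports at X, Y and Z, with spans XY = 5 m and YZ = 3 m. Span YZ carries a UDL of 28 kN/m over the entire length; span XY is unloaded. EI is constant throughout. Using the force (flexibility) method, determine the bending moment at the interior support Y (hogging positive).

M_Y = 11.81 kN·m

Take M_Y as the redundant. Released structure: two simple spans XY and YZ with a hinge at Y.
End slopes at the hinge Y, treating each span as simply supported:
  span YZ: UDL 28: wL³/(24EI) = 31.5/EI
  relative rotation θ_0 = (0 + 31.5)/EI = 31.5/EI
A unit hogging moment at Y produces rotation L₁/(3EI) + L₂/(3EI) = 2.667/EI.
Compatibility: M_Y·(L₁+L₂)/(3EI) = θ_0, giving M_Y = 11.81 kN·m (hogging).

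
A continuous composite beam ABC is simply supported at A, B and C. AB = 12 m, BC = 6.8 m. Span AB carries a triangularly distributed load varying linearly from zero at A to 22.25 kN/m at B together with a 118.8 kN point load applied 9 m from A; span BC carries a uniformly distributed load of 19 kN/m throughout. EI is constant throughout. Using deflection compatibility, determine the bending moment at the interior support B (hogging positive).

Release continuity at B by inserting a hinge; the redundant is the internal moment M_B. The primary structure is two simply-supported spans AB and BC.
Discontinuity in slope at B on the released structure — sum the simple-span end rotations:
  span AB: triangular load, peak 22.25: w₀L³/(45EI) = 854.4/EI
  span AB: point load 118.8 at a = 9: Pab(L + a)/(6LEI) = 935.5/EI
  span BC: UDL 19: wL³/(24EI) = 248.9/EI
  relative rotation θ_0 = (1790 + 248.9)/EI = 2039/EI
A unit hogging moment at B produces rotation L₁/(3EI) + L₂/(3EI) = 6.267/EI.
Slope continuity at B: θ_0 = M_B·6.267/EI, so M_B = 2039/6.267 = 325.4 kN·m (hogging).

M_B = 325.4 kN·m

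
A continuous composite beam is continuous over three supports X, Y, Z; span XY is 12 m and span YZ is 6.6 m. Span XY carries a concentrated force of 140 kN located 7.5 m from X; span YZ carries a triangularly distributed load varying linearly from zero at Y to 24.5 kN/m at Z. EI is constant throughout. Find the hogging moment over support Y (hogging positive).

Release continuity at Y by inserting a hinge; the redundant is the internal moment M_Y. The primary structure is two simply-supported spans XY and YZ.
End slopes at the hinge Y, treating each span as simply supported:
  span XY: point load 140 at a = 7.5: Pab(L + a)/(6LEI) = 1280/EI
  span YZ: triangular load, peak 24.5: 7w₀L³/(360EI) = 137/EI
  relative rotation θ_0 = (1280 + 137)/EI = 1417/EI
A unit hogging moment at Y produces rotation L₁/(3EI) + L₂/(3EI) = 6.2/EI.
Compatibility: M_Y·(L₁+L₂)/(3EI) = θ_0, giving M_Y = 228.5 kN·m (hogging).

M_Y = 228.5 kN·m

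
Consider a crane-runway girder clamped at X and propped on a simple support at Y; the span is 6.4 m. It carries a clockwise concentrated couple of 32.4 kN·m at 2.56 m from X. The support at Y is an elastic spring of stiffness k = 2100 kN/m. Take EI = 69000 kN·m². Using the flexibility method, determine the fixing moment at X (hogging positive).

M_X = 9.796 kN·m

Remove the prop at Y; the released (primary) structure is a cantilever built in at X.
Downward deflection at the released point Y due to the loads:
  clockwise couple 32.4 at a = 2.56: M₀a(2L − a)/(2EI) = 424.7/EI
Flexibility coefficient — unit upward force at Y: δ_{YY} = L³/(3EI) = 87.38/EI.
With EI = 69000 kN·m²: δ_0 = 0.006155 m and δ_{YY} = 0.001266 m/kN.
Compatibility — the spring shortens by R_Y/k under the reaction it provides: δ_0 − R_Y·δ_{YY} = R_Y/k. With 1/k = 0.000476 m/kN, R_Y = δ_0 / (δ_{YY} + 1/k) = 0.006155 / (0.001266 + 0.000476) = 3.532 kN.
Moment equilibrium about X: M_X = Σ(load moments about X) − R_Y·L = 32.4 − 3.532×6.4 = 9.796 kN·m.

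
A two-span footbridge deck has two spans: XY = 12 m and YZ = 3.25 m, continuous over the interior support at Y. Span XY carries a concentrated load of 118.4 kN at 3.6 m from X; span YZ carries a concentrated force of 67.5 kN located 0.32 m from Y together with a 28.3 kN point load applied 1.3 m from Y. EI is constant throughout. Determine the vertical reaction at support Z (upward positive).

Insert a hinge at Y; M_Y is the redundant, and each span becomes simply supported.
End slopes at the hinge Y, treating each span as simply supported:
  span XY: point load 118.4 at a = 3.6: Pab(L + a)/(6LEI) = 775.8/EI
  span YZ: point load 67.5 at a = 0.32: Pab(L + b)/(6LEI) = 20.06/EI
  span YZ: point load 28.3 at a = 1.3: Pab(L + b)/(6LEI) = 19.13/EI
  relative rotation θ_0 = (775.8 + 39.19)/EI = 814.9/EI
A unit hogging moment at Y produces rotation L₁/(3EI) + L₂/(3EI) = 5.083/EI.
Slope continuity at Y: θ_0 = M_Y·5.083/EI, so M_Y = 814.9/5.083 = 160.3 kN·m (hogging).
Span YZ, ΣM about Z: R_Y^{YZ}·3.25 = 253 + 160.3, so R_Y^{YZ} = 127.2 kN and R_Z = 95.8 − 127.2 = -31.36 kN.

R_Z = -31.36 kN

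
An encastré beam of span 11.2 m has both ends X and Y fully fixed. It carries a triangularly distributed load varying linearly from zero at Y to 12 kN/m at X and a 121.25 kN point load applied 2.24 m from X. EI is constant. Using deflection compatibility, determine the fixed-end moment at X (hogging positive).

M_X = 249.1 kN·m

Take the two fixed-end moments M_X, M_Y as redundants; the released structure is the simple span XY.
Simple-span end rotations at X and Y under the given loads:
  at X: triangular load, peak 12: w₀L³/(45EI) = 374.6/EI
  at Y: triangular load, peak 12: 7w₀L³/(360EI) = 327.8/EI
  at X: point load 121.25 at a = 2.24: Pab(L + b)/(6LEI) = 730.1/EI
  at Y: point load 121.25 at a = 2.24: Pab(L + a)/(6LEI) = 486.7/EI
  θ_X0 = 1105/EI,  θ_Y0 = 814.5/EI
Flexibility coefficients: a unit moment at one end gives L/(3EI) there and L/(6EI) at the far end, so f₁₁ = f₂₂ = 3.733/EI and f₁₂ = f₂₁ = 1.867/EI.
Compatibility — zero rotation at each built-in end:
  3.733 M_X + 1.867 M_Y = 1105
  1.867 M_X + 3.733 M_Y = 814.5
Solving the pair gives M_X = 249.1 kN·m and M_Y = 93.63 kN·m (hogging).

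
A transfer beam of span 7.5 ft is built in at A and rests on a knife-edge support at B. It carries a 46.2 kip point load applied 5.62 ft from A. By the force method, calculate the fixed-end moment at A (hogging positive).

Release the roller at B. Primary structure: cantilever fixed at A.
Deflection at B on the released cantilever, summing each load's contribution:
  point load 46.2 at a = 5.62: Pa²(3L − a)/(6EI) = 4105/EI
Tip deflection under a unit load at B: L³/(3EI) = 140.6/EI.
Compatibility at B: δ_0 − R_B·δ_{BB} = 0, so R_B = 4105/140.6 = 29.19 kip.
Moment equilibrium about A: M_A = Σ(load moments about A) − R_B·L = 259.6 − 29.19×7.5 = 40.7 kip·ft.

M_A = 40.7 kip·ft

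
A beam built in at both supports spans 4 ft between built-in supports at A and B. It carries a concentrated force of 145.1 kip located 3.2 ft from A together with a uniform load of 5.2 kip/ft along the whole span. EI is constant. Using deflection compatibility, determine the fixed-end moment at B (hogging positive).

Take the two fixed-end moments M_A, M_B as redundants; the released structure is the simple span AB.
Simple-span end rotations at A and B under the given loads:
  at A: point load 145.1 at a = 3.2: Pab(L + b)/(6LEI) = 74.29/EI
  at B: point load 145.1 at a = 3.2: Pab(L + a)/(6LEI) = 111.4/EI
  at A: UDL 5.2: wL³/(24EI) = 13.87/EI
  at B: UDL 5.2: wL³/(24EI) = 13.87/EI
  θ_A0 = 88.16/EI,  θ_B0 = 125.3/EI
Flexibility coefficients: a unit moment at one end gives L/(3EI) there and L/(6EI) at the far end, so f₁₁ = f₂₂ = 1.333/EI and f₁₂ = f₂₁ = 0.6667/EI.
Compatibility — zero rotation at each built-in end:
  1.333 M_A + 0.6667 M_B = 88.16
  0.6667 M_A + 1.333 M_B = 125.3
Solving the pair gives M_A = 25.51 kip·ft and M_B = 81.22 kip·ft (hogging).

M_B = 81.22 kip·ft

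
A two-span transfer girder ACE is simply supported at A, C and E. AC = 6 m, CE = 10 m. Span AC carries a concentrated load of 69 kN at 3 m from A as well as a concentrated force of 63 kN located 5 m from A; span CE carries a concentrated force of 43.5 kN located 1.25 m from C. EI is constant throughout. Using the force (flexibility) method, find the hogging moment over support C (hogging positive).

M_C = 75.03 kN·m

Release continuity at C by inserting a hinge; the redundant is the internal moment M_C. The primary structure is two simply-supported spans AC and CE.
End slopes at the hinge C, treating each span as simply supported:
  span AC: point load 69 at a = 3: Pab(L + a)/(6LEI) = 155.2/EI
  span AC: point load 63 at a = 5: Pab(L + a)/(6LEI) = 96.25/EI
  span CE: point load 43.5 at a = 1.25: Pab(L + b)/(6LEI) = 148.7/EI
  relative rotation θ_0 = (251.5 + 148.7)/EI = 400.2/EI
A unit hogging moment at C produces rotation L₁/(3EI) + L₂/(3EI) = 5.333/EI.
Slope continuity at C: θ_0 = M_C·5.333/EI, so M_C = 400.2/5.333 = 75.03 kN·m (hogging).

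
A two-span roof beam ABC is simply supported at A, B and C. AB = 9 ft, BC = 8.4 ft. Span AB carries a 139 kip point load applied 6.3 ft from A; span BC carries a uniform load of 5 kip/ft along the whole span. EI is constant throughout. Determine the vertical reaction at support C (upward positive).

R_C = 4.715 kip

Insert a hinge at B; M_B is the redundant, and each span becomes simply supported.
Discontinuity in slope at B on the released structure — sum the simple-span end rotations:
  span AB: point load 139 at a = 6.3: Pab(L + a)/(6LEI) = 669.9/EI
  span BC: UDL 5: wL³/(24EI) = 123.5/EI
  relative rotation θ_0 = (669.9 + 123.5)/EI = 793.4/EI
A unit hogging moment at B produces rotation L₁/(3EI) + L₂/(3EI) = 5.8/EI.
Compatibility: M_B·(L₁+L₂)/(3EI) = θ_0, giving M_B = 136.8 kip·ft (hogging).
Span BC, ΣM about C: R_B^{BC}·8.4 = 176.4 + 136.8, so R_B^{BC} = 37.28 kip and R_C = 42 − 37.28 = 4.715 kip.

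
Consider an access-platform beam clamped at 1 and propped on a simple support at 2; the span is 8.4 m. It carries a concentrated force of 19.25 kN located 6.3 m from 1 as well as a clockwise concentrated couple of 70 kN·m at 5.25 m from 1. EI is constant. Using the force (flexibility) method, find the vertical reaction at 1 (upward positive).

Remove the prop at 2; the released (primary) structure is a cantilever built in at 1.
Deflection at 2 on the released cantilever, summing each load's contribution:
  point load 19.25 at a = 6.3: Pa²(3L − a)/(6EI) = 2407/EI
  clockwise couple 70 at a = 5.25: M₀a(2L − a)/(2EI) = 2122/EI
  δ_0 = 4529/EI
Flexibility coefficient — unit upward force at 2: δ_{22} = L³/(3EI) = 197.6/EI.
Compatibility at 2: δ_0 − R_2·δ_{22} = 0, so R_2 = 4529/197.6 = 22.92 kN.
Vertical equilibrium: R_1 = ΣP − R_2 = 19.25 − 22.92 = -3.674 kN.

R_1 = -3.674 kN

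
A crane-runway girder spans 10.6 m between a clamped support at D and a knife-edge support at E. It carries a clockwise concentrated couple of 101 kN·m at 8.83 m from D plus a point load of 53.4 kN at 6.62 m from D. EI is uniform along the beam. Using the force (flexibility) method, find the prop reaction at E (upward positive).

Remove the prop at E; the released (primary) structure is a cantilever built in at D.
Free-end deflection of the primary structure under the applied loading (downward +):
  clockwise couple 101 at a = 8.83: M₀a(2L − a)/(2EI) = 5516/EI
  point load 53.4 at a = 6.62: Pa²(3L − a)/(6EI) = 9821/EI
  δ_0 = 15337/EI
Tip deflection under a unit load at E: L³/(3EI) = 397/EI.
Compatibility at E: δ_0 − R_E·δ_{EE} = 0, so R_E = 15337/397 = 38.63 kN.

R_E = 38.63 kN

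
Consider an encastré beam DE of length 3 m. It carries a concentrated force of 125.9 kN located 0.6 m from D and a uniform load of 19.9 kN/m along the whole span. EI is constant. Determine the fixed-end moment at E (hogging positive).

M_E = 27.01 kN·m

Take the two fixed-end moments M_D, M_E as redundants; the released structure is the simple span DE.
Simple-span end rotations at D and E under the given loads:
  at D: point load 125.9 at a = 0.6: Pab(L + b)/(6LEI) = 54.39/EI
  at E: point load 125.9 at a = 0.6: Pab(L + a)/(6LEI) = 36.26/EI
  at D: UDL 19.9: wL³/(24EI) = 22.39/EI
  at E: UDL 19.9: wL³/(24EI) = 22.39/EI
  θ_D0 = 76.78/EI,  θ_E0 = 58.65/EI
Flexibility coefficients: a unit moment at one end gives L/(3EI) there and L/(6EI) at the far end, so f₁₁ = f₂₂ = 1/EI and f₁₂ = f₂₁ = 0.5/EI.
Compatibility — zero rotation at each built-in end:
  1 M_D + 0.5 M_E = 76.78
  0.5 M_D + 1 M_E = 58.65
Solving the pair gives M_D = 63.27 kN·m and M_E = 27.01 kN·m (hogging).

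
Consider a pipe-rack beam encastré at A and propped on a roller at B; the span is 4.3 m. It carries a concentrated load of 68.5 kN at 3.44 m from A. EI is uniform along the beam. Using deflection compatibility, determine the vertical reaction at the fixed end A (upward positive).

Release the roller at B. Primary structure: cantilever fixed at A.
Primary-structure tip deflection at B by superposition:
  point load 68.5 at a = 3.44: Pa²(3L − a)/(6EI) = 1278/EI
Flexibility coefficient — unit upward force at B: δ_{BB} = L³/(3EI) = 26.5/EI.
Compatibility at B: δ_0 − R_B·δ_{BB} = 0, so R_B = 1278/26.5 = 48.22 kN.
Vertical equilibrium: R_A = ΣP − R_B = 68.5 − 48.22 = 20.28 kN.

R_A = 20.28 kN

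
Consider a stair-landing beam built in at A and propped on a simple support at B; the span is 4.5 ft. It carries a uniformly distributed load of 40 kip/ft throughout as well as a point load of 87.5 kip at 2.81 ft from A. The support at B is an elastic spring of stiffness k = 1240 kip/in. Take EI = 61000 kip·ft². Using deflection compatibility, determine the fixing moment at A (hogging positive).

M_A = 222.6 kip·ft

Release the roller at B. Primary structure: cantilever fixed at A.
Downward deflection at the released point B due to the loads:
  UDL 40: wL⁴/(8EI) = 2050/EI
  point load 87.5 at a = 2.81: Pa²(3L − a)/(6EI) = 1231/EI
  δ_0 = 3281/EI
Flexibility coefficient — unit upward force at B: δ_{BB} = L³/(3EI) = 30.38/EI.
With EI = 61000 kip·ft²: δ_0 = 0.053792 ft and δ_{BB} = 0.000498 ft/kip.
Compatibility — the spring shortens by R_B/k under the reaction it provides: δ_0 − R_B·δ_{BB} = R_B/k. With 1/k = 1/(1240×12) ft/kip = 0.000067 ft/kip, R_B = δ_0 / (δ_{BB} + 1/k) = 0.053792 / (0.000498 + 0.000067) = 95.18 kip.
Moment equilibrium about A: M_A = Σ(load moments about A) − R_B·L = 650.9 − 95.18×4.5 = 222.6 kip·ft.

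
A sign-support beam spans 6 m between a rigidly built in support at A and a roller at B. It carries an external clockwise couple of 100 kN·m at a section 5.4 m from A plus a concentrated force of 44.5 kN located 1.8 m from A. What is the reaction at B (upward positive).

Choose R_B as the redundant. The primary structure is the cantilever fixed at A.
Primary-structure tip deflection at B by superposition:
  clockwise couple 100 at a = 5.4: M₀a(2L − a)/(2EI) = 1782/EI
  point load 44.5 at a = 1.8: Pa²(3L − a)/(6EI) = 389.3/EI
  δ_0 = 2171/EI
Tip deflection under a unit load at B: L³/(3EI) = 72/EI.
Compatibility at B: δ_0 − R_B·δ_{BB} = 0, so R_B = 2171/72 = 30.16 kN.

R_B = 30.16 kN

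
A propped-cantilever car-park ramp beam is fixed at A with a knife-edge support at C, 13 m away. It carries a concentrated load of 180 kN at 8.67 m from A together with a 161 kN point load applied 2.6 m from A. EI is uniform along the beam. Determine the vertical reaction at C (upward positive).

Release the roller at C. Primary structure: cantilever fixed at A.
Primary-structure tip deflection at C by superposition:
  point load 180 at a = 8.67: Pa²(3L − a)/(6EI) = 68396/EI
  point load 161 at a = 2.6: Pa²(3L − a)/(6EI) = 6603/EI
  δ_0 = 74999/EI
Tip deflection under a unit load at C: L³/(3EI) = 732.3/EI.
Compatibility at C: δ_0 − R_C·δ_{CC} = 0, so R_C = 74999/732.3 = 102.4 kN.

R_C = 102.4 kN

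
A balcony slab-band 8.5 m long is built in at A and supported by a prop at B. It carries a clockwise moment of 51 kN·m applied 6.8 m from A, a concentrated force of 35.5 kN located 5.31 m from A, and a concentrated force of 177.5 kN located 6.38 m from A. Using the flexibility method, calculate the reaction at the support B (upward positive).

R_B = 137.6 kN

Remove the prop at B; the released (primary) structure is a cantilever built in at A.
Deflection at B on the released cantilever, summing each load's contribution:
  clockwise couple 51 at a = 6.8: M₀a(2L − a)/(2EI) = 1769/EI
  point load 35.5 at a = 5.31: Pa²(3L − a)/(6EI) = 3368/EI
  point load 177.5 at a = 6.38: Pa²(3L − a)/(6EI) = 23024/EI
  δ_0 = 28161/EI
Flexibility coefficient — unit upward force at B: δ_{BB} = L³/(3EI) = 204.7/EI.
The prop prevents deflection at B: R_B = δ_0/δ_{BB} = 28161/204.7 = 137.6 kN.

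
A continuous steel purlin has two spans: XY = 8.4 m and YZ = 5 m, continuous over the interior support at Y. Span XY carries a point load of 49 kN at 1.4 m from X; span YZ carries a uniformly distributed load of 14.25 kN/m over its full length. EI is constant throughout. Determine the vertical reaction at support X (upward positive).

Insert a hinge at Y; M_Y is the redundant, and each span becomes simply supported.
End slopes at the hinge Y, treating each span as simply supported:
  span XY: point load 49 at a = 1.4: Pab(L + a)/(6LEI) = 93.37/EI
  span YZ: UDL 14.25: wL³/(24EI) = 74.22/EI
  relative rotation θ_0 = (93.37 + 74.22)/EI = 167.6/EI
A unit hogging moment at Y produces rotation L₁/(3EI) + L₂/(3EI) = 4.467/EI.
Compatibility: M_Y·(L₁+L₂)/(3EI) = θ_0, giving M_Y = 37.52 kN·m (hogging).
Span XY, ΣM about X with M_Y applied at Y: R_Y^{XY}·8.4 = 68.6 + 37.52, so R_Y^{XY} = 12.63 kN and R_X = 49 − 12.63 = 36.37 kN.

R_X = 36.37 kN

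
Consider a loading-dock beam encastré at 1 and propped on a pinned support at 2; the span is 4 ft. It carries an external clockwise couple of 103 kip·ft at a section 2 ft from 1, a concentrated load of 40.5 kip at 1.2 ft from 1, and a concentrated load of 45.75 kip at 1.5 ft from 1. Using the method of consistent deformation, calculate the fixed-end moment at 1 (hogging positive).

Release the roller at 2. Primary structure: cantilever fixed at 1.
Free-end deflection of the primary structure under the applied loading (downward +):
  clockwise couple 103 at a = 2: M₀a(2L − a)/(2EI) = 618/EI
  point load 40.5 at a = 1.2: Pa²(3L − a)/(6EI) = 105/EI
  point load 45.75 at a = 1.5: Pa²(3L − a)/(6EI) = 180.1/EI
  δ_0 = 903.1/EI
Flexibility coefficient — unit upward force at 2: δ_{22} = L³/(3EI) = 21.33/EI.
The prop prevents deflection at 2: R_2 = δ_0/δ_{22} = 903.1/21.33 = 42.33 kip.
Moment equilibrium about 1: M_1 = Σ(load moments about 1) − R_2·L = 220.2 − 42.33×4 = 50.89 kip·ft.

M_1 = 50.89 kip·ft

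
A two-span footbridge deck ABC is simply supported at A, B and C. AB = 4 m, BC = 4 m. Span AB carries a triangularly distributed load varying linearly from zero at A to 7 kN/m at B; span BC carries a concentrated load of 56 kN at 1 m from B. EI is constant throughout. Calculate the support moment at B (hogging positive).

Insert a hinge at B; M_B is the redundant, and each span becomes simply supported.
Rotations at B on the released spans (each span's end-slope, ×1/EI):
  span AB: triangular load, peak 7: w₀L³/(45EI) = 9.956/EI
  span BC: point load 56 at a = 1: Pab(L + b)/(6LEI) = 49/EI
  relative rotation θ_0 = (9.956 + 49)/EI = 58.96/EI
A unit hogging moment at B produces rotation L₁/(3EI) + L₂/(3EI) = 2.667/EI.
Compatibility: M_B·(L₁+L₂)/(3EI) = θ_0, giving M_B = 22.11 kN·m (hogging).

M_B = 22.11 kN·m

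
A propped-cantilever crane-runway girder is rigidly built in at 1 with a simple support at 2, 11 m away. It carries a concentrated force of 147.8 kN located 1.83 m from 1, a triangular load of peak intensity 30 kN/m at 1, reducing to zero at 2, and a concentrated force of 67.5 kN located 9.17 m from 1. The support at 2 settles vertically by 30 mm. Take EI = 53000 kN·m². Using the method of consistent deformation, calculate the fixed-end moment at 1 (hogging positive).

Release the roller at 2. Primary structure: cantilever fixed at 1.
Downward deflection at the released point 2 due to the loads:
  point load 147.8 at a = 1.83: Pa²(3L − a)/(6EI) = 2571/EI
  triangular load, peak 30 at the fixed end: w₀L⁴/(30EI) = 14641/EI
  point load 67.5 at a = 9.17: Pa²(3L − a)/(6EI) = 22543/EI
  δ_0 = 39756/EI
Flexibility coefficient — unit upward force at 2: δ_{22} = L³/(3EI) = 443.7/EI.
With EI = 53000 kN·m²: δ_0 = 0.7501 m and δ_{22} = 0.008371 m/kN.
Compatibility — the beam at 2 must follow the support down by 0.03 m: δ_0 − R_2·δ_{22} = 0.03, so R_2 = (0.7501 − 0.03)/0.008371 = 86.02 kN.
Moment equilibrium about 1: M_1 = Σ(load moments about 1) − R_2·L = 1494 − 86.02×11 = 548.2 kN·m.

M_1 = 548.2 kN·m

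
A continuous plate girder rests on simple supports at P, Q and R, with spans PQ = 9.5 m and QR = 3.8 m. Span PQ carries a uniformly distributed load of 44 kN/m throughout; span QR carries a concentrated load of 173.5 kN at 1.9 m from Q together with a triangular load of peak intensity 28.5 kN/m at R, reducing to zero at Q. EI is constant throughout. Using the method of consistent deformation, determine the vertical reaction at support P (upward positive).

R_P = 167.2 kN

Release continuity at Q by inserting a hinge; the redundant is the internal moment M_Q. The primary structure is two simply-supported spans PQ and QR.
Rotations at Q on the released spans (each span's end-slope, ×1/EI):
  span PQ: UDL 44: wL³/(24EI) = 1572/EI
  span QR: point load 173.5 at a = 1.9: Pab(L + b)/(6LEI) = 156.6/EI
  span QR: triangular load, peak 28.5: 7w₀L³/(360EI) = 30.41/EI
  relative rotation θ_0 = (1572 + 187)/EI = 1759/EI
A unit hogging moment at Q produces rotation L₁/(3EI) + L₂/(3EI) = 4.433/EI.
Slope continuity at Q: θ_0 = M_Q·4.433/EI, so M_Q = 1759/4.433 = 396.7 kN·m (hogging).
Span PQ, ΣM about P with M_Q applied at Q: R_Q^{PQ}·9.5 = 1986 + 396.7, so R_Q^{PQ} = 250.8 kN and R_P = 418 − 250.8 = 167.2 kN.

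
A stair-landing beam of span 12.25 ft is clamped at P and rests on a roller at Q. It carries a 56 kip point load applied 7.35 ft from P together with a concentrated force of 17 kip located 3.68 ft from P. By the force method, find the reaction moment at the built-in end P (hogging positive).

Release the roller at Q. Primary structure: cantilever fixed at P.
Deflection at Q on the released cantilever, summing each load's contribution:
  point load 56 at a = 7.35: Pa²(3L − a)/(6EI) = 14824/EI
  point load 17 at a = 3.68: Pa²(3L − a)/(6EI) = 1269/EI
  δ_0 = 16093/EI
Tip deflection under a unit load at Q: L³/(3EI) = 612.8/EI.
The prop prevents deflection at Q: R_Q = δ_0/δ_{QQ} = 16093/612.8 = 26.26 kip.
Moment equilibrium about P: M_P = Σ(load moments about P) − R_Q·L = 474.2 − 26.26×12.25 = 152.4 kip·ft.

M_P = 152.4 kip·ft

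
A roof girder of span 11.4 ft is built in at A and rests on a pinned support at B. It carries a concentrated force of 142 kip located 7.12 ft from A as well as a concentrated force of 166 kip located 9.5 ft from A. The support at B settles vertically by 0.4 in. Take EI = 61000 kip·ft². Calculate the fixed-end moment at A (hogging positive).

M_A = 461.3 kip·ft

Remove the prop at B; the released (primary) structure is a cantilever built in at A.
Free-end deflection of the primary structure under the applied loading (downward +):
  point load 142 at a = 7.12: Pa²(3L − a)/(6EI) = 32490/EI
  point load 166 at a = 9.5: Pa²(3L − a)/(6EI) = 61674/EI
  δ_0 = 94164/EI
Flexibility coefficient — unit upward force at B: δ_{BB} = L³/(3EI) = 493.8/EI.
With EI = 61000 kip·ft²: δ_0 = 1.5437 ft and δ_{BB} = 0.008096 ft/kip.
Compatibility — the beam at B must follow the support down by 0.03333 ft: δ_0 − R_B·δ_{BB} = 0.03333, so R_B = (1.5437 − 0.03333)/0.008096 = 186.6 kip.
Moment equilibrium about A: M_A = Σ(load moments about A) − R_B·L = 2588 − 186.6×11.4 = 461.3 kip·ft.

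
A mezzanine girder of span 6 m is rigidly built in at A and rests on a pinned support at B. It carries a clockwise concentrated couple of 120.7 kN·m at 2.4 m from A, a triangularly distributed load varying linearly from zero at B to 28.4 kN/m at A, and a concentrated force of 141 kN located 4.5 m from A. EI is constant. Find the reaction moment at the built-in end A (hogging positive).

M_A = 172.1 kN·m

Take the reaction at B as the redundant and release it; the primary structure is a cantilever fixed at A.
Downward deflection at the released point B due to the loads:
  clockwise couple 120.7 at a = 2.4: M₀a(2L − a)/(2EI) = 1390/EI
  triangular load, peak 28.4 at the fixed end: w₀L⁴/(30EI) = 1227/EI
  point load 141 at a = 4.5: Pa²(3L − a)/(6EI) = 6424/EI
  δ_0 = 9042/EI
Tip deflection under a unit load at B: L³/(3EI) = 72/EI.
The prop prevents deflection at B: R_B = δ_0/δ_{BB} = 9042/72 = 125.6 kN.
Moment equilibrium about A: M_A = Σ(load moments about A) − R_B·L = 925.6 − 125.6×6 = 172.1 kN·m.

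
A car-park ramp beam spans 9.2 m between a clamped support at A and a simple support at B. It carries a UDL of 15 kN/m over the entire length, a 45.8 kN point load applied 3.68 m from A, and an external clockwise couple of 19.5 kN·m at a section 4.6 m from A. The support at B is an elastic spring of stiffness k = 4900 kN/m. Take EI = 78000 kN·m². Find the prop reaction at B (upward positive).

Choose R_B as the redundant. The primary structure is the cantilever fixed at A.
Deflection at B on the released cantilever, summing each load's contribution:
  UDL 15: wL⁴/(8EI) = 13432/EI
  point load 45.8 at a = 3.68: Pa²(3L − a)/(6EI) = 2473/EI
  clockwise couple 19.5 at a = 4.6: M₀a(2L − a)/(2EI) = 618.9/EI
  δ_0 = 16524/EI
Tip deflection under a unit load at B: L³/(3EI) = 259.6/EI.
With EI = 78000 kN·m²: δ_0 = 0.21185 m and δ_{BB} = 0.003328 m/kN.
Compatibility — the spring shortens by R_B/k under the reaction it provides: δ_0 − R_B·δ_{BB} = R_B/k. With 1/k = 0.000204 m/kN, R_B = δ_0 / (δ_{BB} + 1/k) = 0.21185 / (0.003328 + 0.000204) = 59.98 kN.

R_B = 59.98 kN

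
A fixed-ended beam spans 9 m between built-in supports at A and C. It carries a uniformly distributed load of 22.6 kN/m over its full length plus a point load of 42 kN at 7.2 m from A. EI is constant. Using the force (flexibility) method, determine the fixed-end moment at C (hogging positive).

Take the two fixed-end moments M_A, M_C as redundants; the released structure is the simple span AC.
End rotations of the released simple span under the applied load (×1/EI):
  at A: UDL 22.6: wL³/(24EI) = 686.5/EI
  at C: UDL 22.6: wL³/(24EI) = 686.5/EI
  at A: point load 42 at a = 7.2: Pab(L + b)/(6LEI) = 108.9/EI
  at C: point load 42 at a = 7.2: Pab(L + a)/(6LEI) = 163.3/EI
  θ_A0 = 795.3/EI,  θ_C0 = 849.8/EI
Flexibility coefficients: a unit moment at one end gives L/(3EI) there and L/(6EI) at the far end, so f₁₁ = f₂₂ = 3/EI and f₁₂ = f₂₁ = 1.5/EI.
Compatibility — zero rotation at each built-in end:
  3 M_A + 1.5 M_C = 795.3
  1.5 M_A + 3 M_C = 849.8
Solving the pair gives M_A = 164.6 kN·m and M_C = 200.9 kN·m (hogging).

M_C = 200.9 kN·m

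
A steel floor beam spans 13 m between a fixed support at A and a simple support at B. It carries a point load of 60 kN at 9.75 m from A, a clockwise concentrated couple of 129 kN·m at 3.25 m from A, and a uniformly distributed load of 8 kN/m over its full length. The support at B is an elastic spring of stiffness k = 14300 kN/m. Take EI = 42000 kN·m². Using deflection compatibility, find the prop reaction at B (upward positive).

Choose R_B as the redundant. The primary structure is the cantilever fixed at A.
Primary-structure tip deflection at B by superposition:
  point load 60 at a = 9.75: Pa²(3L − a)/(6EI) = 27806/EI
  clockwise couple 129 at a = 3.25: M₀a(2L − a)/(2EI) = 4769/EI
  UDL 8: wL⁴/(8EI) = 28561/EI
  δ_0 = 61136/EI
Tip deflection under a unit load at B: L³/(3EI) = 732.3/EI.
With EI = 42000 kN·m²: δ_0 = 1.4556 m and δ_{BB} = 0.017437 m/kN.
Compatibility — the spring shortens by R_B/k under the reaction it provides: δ_0 − R_B·δ_{BB} = R_B/k. With 1/k = 0.00007 m/kN, R_B = δ_0 / (δ_{BB} + 1/k) = 1.4556 / (0.017437 + 0.00007) = 83.15 kN.

R_B = 83.15 kN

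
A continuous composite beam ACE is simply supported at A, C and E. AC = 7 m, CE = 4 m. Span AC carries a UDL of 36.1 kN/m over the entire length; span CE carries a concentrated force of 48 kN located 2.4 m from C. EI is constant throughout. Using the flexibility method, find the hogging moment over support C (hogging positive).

Insert a hinge at C; M_C is the redundant, and each span becomes simply supported.
Rotations at C on the released spans (each span's end-slope, ×1/EI):
  span AC: UDL 36.1: wL³/(24EI) = 515.9/EI
  span CE: point load 48 at a = 2.4: Pab(L + b)/(6LEI) = 43.01/EI
  relative rotation θ_0 = (515.9 + 43.01)/EI = 558.9/EI
A unit hogging moment at C produces rotation L₁/(3EI) + L₂/(3EI) = 3.667/EI.
Slope continuity at C: θ_0 = M_C·3.667/EI, so M_C = 558.9/3.667 = 152.4 kN·m (hogging).

M_C = 152.4 kN·m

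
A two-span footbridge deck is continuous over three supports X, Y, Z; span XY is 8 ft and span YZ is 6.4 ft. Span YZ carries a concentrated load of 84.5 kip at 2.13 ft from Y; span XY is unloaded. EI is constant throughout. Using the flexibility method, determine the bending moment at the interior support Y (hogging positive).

Insert a hinge at Y; M_Y is the redundant, and each span becomes simply supported.
End slopes at the hinge Y, treating each span as simply supported:
  span YZ: point load 84.5 at a = 2.13: Pab(L + b)/(6LEI) = 213.5/EI
  relative rotation θ_0 = (0 + 213.5)/EI = 213.5/EI
A unit hogging moment at Y produces rotation L₁/(3EI) + L₂/(3EI) = 4.8/EI.
Compatibility: M_Y·(L₁+L₂)/(3EI) = θ_0, giving M_Y = 44.49 kip·ft (hogging).

M_Y = 44.49 kip·ft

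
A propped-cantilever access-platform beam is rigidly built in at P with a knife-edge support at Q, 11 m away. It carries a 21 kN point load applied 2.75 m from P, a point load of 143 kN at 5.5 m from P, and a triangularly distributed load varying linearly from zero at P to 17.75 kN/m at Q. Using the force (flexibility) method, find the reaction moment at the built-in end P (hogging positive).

Choose R_Q as the redundant. The primary structure is the cantilever fixed at P.
Deflection at Q on the released cantilever, summing each load's contribution:
  point load 21 at a = 2.75: Pa²(3L − a)/(6EI) = 800.7/EI
  point load 143 at a = 5.5: Pa²(3L − a)/(6EI) = 19826/EI
  triangular load, peak 17.75 at the free end: 11w₀L⁴/(120EI) = 23822/EI
  δ_0 = 44449/EI
Tip deflection under a unit load at Q: L³/(3EI) = 443.7/EI.
The prop prevents deflection at Q: R_Q = δ_0/δ_{QQ} = 44449/443.7 = 100.2 kN.
Moment equilibrium about P: M_P = Σ(load moments about P) − R_Q·L = 1560 − 100.2×11 = 458.1 kN·m.

M_P = 458.1 kN·m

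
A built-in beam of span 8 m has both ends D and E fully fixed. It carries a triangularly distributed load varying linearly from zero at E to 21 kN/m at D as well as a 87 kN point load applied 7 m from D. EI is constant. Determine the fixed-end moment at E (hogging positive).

Take the two fixed-end moments M_D, M_E as redundants; the released structure is the simple span DE.
Simple-span end rotations at D and E under the given loads:
  at D: triangular load, peak 21: w₀L³/(45EI) = 238.9/EI
  at E: triangular load, peak 21: 7w₀L³/(360EI) = 209.1/EI
  at D: point load 87 at a = 7: Pab(L + b)/(6LEI) = 114.2/EI
  at E: point load 87 at a = 7: Pab(L + a)/(6LEI) = 190.3/EI
  θ_D0 = 353.1/EI,  θ_E0 = 399.4/EI
Flexibility coefficients: a unit moment at one end gives L/(3EI) there and L/(6EI) at the far end, so f₁₁ = f₂₂ = 2.667/EI and f₁₂ = f₂₁ = 1.333/EI.
Compatibility — zero rotation at each built-in end:
  2.667 M_D + 1.333 M_E = 353.1
  1.333 M_D + 2.667 M_E = 399.4
Solving the pair gives M_D = 76.72 kN·m and M_E = 111.4 kN·m (hogging).

M_E = 111.4 kN·m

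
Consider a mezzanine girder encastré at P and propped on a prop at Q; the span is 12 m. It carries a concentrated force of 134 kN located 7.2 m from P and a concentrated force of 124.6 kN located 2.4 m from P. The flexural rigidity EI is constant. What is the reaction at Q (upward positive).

Take the reaction at Q as the redundant and release it; the primary structure is a cantilever fixed at P.
Free-end deflection of the primary structure under the applied loading (downward +):
  point load 134 at a = 7.2: Pa²(3L − a)/(6EI) = 33343/EI
  point load 124.6 at a = 2.4: Pa²(3L − a)/(6EI) = 4019/EI
  δ_0 = 37363/EI
Flexibility coefficient — unit upward force at Q: δ_{QQ} = L³/(3EI) = 576/EI.
The prop prevents deflection at Q: R_Q = δ_0/δ_{QQ} = 37363/576 = 64.87 kN.

R_Q = 64.87 kN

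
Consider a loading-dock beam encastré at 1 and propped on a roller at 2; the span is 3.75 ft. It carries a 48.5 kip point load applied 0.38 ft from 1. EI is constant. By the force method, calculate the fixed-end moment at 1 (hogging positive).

M_1 = 15.72 kip·ft

Release the roller at 2. Primary structure: cantilever fixed at 1.
Free-end deflection of the primary structure under the applied loading (downward +):
  point load 48.5 at a = 0.38: Pa²(3L − a)/(6EI) = 12.69/EI
Tip deflection under a unit load at 2: L³/(3EI) = 17.58/EI.
Compatibility at 2: δ_0 − R_2·δ_{22} = 0, so R_2 = 12.69/17.58 = 0.7218 kip.
Moment equilibrium about 1: M_1 = Σ(load moments about 1) − R_2·L = 18.43 − 0.7218×3.75 = 15.72 kip·ft.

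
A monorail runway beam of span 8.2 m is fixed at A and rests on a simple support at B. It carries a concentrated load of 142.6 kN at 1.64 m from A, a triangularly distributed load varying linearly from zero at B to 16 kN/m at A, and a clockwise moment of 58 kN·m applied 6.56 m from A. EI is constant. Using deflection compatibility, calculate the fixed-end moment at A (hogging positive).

Choose R_B as the redundant. The primary structure is the cantilever fixed at A.
Free-end deflection of the primary structure under the applied loading (downward +):
  point load 142.6 at a = 1.64: Pa²(3L − a)/(6EI) = 1468/EI
  triangular load, peak 16 at the fixed end: w₀L⁴/(30EI) = 2411/EI
  clockwise couple 58 at a = 6.56: M₀a(2L − a)/(2EI) = 1872/EI
  δ_0 = 5751/EI
Tip deflection under a unit load at B: L³/(3EI) = 183.8/EI.
Compatibility at B: δ_0 − R_B·δ_{BB} = 0, so R_B = 5751/183.8 = 31.29 kN.
Moment equilibrium about A: M_A = Σ(load moments about A) − R_B·L = 471.2 − 31.29×8.2 = 214.6 kN·m.

M_A = 214.6 kN·m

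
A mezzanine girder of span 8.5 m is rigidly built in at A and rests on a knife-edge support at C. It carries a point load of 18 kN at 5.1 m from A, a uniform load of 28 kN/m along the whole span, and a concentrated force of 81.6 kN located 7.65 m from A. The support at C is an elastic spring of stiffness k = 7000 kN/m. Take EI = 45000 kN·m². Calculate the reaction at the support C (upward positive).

Take the reaction at C as the redundant and release it; the primary structure is a cantilever fixed at A.
Free-end deflection of the primary structure under the applied loading (downward +):
  point load 18 at a = 5.1: Pa²(3L − a)/(6EI) = 1592/EI
  UDL 28: wL⁴/(8EI) = 18270/EI
  point load 81.6 at a = 7.65: Pa²(3L − a)/(6EI) = 14207/EI
  δ_0 = 34069/EI
Flexibility coefficient — unit upward force at C: δ_{CC} = L³/(3EI) = 204.7/EI.
With EI = 45000 kN·m²: δ_0 = 0.75709 m and δ_{CC} = 0.004549 m/kN.
Compatibility — the spring shortens by R_C/k under the reaction it provides: δ_0 − R_C·δ_{CC} = R_C/k. With 1/k = 0.000143 m/kN, R_C = δ_0 / (δ_{CC} + 1/k) = 0.75709 / (0.004549 + 0.000143) = 161.4 kN.

R_C = 161.4 kN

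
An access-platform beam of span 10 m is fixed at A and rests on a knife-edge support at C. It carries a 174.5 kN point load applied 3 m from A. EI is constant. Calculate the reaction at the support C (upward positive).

R_C = 21.2 kN

Choose R_C as the redundant. The primary structure is the cantilever fixed at A.
Free-end deflection of the primary structure under the applied loading (downward +):
  point load 174.5 at a = 3: Pa²(3L − a)/(6EI) = 7067/EI
Flexibility coefficient — unit upward force at C: δ_{CC} = L³/(3EI) = 333.3/EI.
The prop prevents deflection at C: R_C = δ_0/δ_{CC} = 7067/333.3 = 21.2 kN.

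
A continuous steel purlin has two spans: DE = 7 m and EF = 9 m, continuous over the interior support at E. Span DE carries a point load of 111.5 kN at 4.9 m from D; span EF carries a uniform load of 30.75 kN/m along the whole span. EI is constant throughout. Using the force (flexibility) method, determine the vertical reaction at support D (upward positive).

R_D = -0.2761 kN

Take M_E as the redundant. Released structure: two simple spans DE and EF with a hinge at E.
Discontinuity in slope at E on the released structure — sum the simple-span end rotations:
  span DE: point load 111.5 at a = 4.9: Pab(L + a)/(6LEI) = 325.1/EI
  span EF: UDL 30.75: wL³/(24EI) = 934/EI
  relative rotation θ_0 = (325.1 + 934)/EI = 1259/EI
A unit hogging moment at E produces rotation L₁/(3EI) + L₂/(3EI) = 5.333/EI.
Slope continuity at E: θ_0 = M_E·5.333/EI, so M_E = 1259/5.333 = 236.1 kN·m (hogging).
Span DE, ΣM about D with M_E applied at E: R_E^{DE}·7 = 546.4 + 236.1, so R_E^{DE} = 111.8 kN and R_D = 111.5 − 111.8 = -0.2761 kN.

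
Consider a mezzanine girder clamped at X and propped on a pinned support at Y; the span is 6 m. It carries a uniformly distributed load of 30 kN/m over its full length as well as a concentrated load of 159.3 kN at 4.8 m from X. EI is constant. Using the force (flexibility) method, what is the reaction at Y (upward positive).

R_Y = 179.6 kN

Choose R_Y as the redundant. The primary structure is the cantilever fixed at X.
Free-end deflection of the primary structure under the applied loading (downward +):
  UDL 30: wL⁴/(8EI) = 4860/EI
  point load 159.3 at a = 4.8: Pa²(3L − a)/(6EI) = 8075/EI
  δ_0 = 12935/EI
Tip deflection under a unit load at Y: L³/(3EI) = 72/EI.
The prop prevents deflection at Y: R_Y = δ_0/δ_{YY} = 12935/72 = 179.6 kN.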